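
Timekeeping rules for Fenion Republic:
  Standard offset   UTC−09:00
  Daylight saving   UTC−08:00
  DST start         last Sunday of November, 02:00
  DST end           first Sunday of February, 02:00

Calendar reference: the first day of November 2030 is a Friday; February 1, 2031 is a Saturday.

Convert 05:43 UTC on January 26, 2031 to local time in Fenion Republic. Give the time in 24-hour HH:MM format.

1 November 2030 is a Friday, so Sundays fall on 3, 10, 17, 24; the last is November 24.
1 February 2031 is a Saturday, so the first Sunday is February 2.
At the standard offset (UTC−09:00), 05:43 UTC − 9h = 20:43 Fenion Republic standard time (rolling into the previous day, 25 January 2031).
The standard-time date in Fenion Republic, January 25, 2031, falls between 24 November 2030 and 2 February 2031, so daylight saving is in effect and Fenion Republic is at UTC−08:00.
05:43 UTC − 8h = 21:43 local (rolling into the previous day, 25 January 2031).

21:43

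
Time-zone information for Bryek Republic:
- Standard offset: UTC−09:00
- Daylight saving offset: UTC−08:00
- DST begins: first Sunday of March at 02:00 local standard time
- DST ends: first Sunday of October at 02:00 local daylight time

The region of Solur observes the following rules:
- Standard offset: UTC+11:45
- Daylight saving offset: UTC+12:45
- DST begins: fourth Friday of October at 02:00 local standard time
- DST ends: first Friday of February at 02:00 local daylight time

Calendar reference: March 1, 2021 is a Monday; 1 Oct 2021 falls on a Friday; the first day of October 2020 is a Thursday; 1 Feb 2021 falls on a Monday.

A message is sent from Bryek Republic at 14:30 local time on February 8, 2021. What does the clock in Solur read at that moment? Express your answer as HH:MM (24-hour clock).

11:15

1 March 2021 is a Monday, so the first Sunday is March 7.
1 October 2021 is a Friday, so the first Sunday is October 3.
Daylight saving runs 7 March – 3 October; February 8, 2021 is outside that window, so Bryek Republic is on standard time at UTC−09:00.
14:30 Bryek Republic + 9h = 23:30 UTC.
1 October 2020 is a Thursday, so the first Friday is October 2 and the fourth is October 23.
1 February 2021 is a Monday, so the first Friday is February 5.
At the standard offset (UTC+11:45), 23:30 UTC + 11h45m = 11:15 Solur standard time (rolling into the next day, 9 February 2021).
Daylight saving runs 23 October 2020 – 5 February 2021; the standard-time date in Solur, February 9, 2021, is outside that window, so Solur is on standard time at UTC+11:45.
23:30 UTC + 11h45m = 11:15 Solur (rolling into the next day, 9 February 2021).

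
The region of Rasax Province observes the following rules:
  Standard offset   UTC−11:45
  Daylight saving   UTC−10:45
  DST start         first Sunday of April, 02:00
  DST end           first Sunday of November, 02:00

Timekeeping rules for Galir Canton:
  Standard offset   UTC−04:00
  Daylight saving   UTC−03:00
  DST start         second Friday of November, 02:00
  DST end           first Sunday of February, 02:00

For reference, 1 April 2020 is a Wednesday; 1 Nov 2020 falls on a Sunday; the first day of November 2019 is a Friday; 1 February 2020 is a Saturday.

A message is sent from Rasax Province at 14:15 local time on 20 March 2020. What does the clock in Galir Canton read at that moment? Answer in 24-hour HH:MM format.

22:00

1 April 2020 is a Wednesday, so the first Sunday is April 5.
1 November 2020 is a Sunday, so the first Sunday is November 1.
20 March 2020 is outside the daylight-saving period (5 April – 1 November), so Rasax Province is on standard time, UTC−11:45.
14:15 Rasax Province + 11h45m = 02:00 UTC (rolling into the next day, 21 March 2020).
1 November 2019 is a Friday, so the first Friday is November 1 and the second is November 8.
1 February 2020 is a Saturday, so the first Sunday is February 2.
At the standard offset (UTC−04:00), 02:00 UTC − 4h = 22:00 Galir Canton standard time (rolling into the previous day, 20 March 2020).
Daylight saving runs 8 November 2019 – 2 February 2020; the standard-time date in Galir Canton, 20 March 2020, is outside that window, so Galir Canton is on standard time at UTC−04:00.
02:00 UTC − 4h = 22:00 Galir Canton (rolling into the previous day, 20 March 2020).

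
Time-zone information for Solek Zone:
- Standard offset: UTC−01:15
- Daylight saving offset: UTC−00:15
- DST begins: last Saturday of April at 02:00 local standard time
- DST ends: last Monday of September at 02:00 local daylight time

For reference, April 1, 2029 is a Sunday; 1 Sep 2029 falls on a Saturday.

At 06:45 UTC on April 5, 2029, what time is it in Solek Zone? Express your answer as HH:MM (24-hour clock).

05:30

1 April 2029 is a Sunday, so Saturdays fall on 7, 14, 21, 28; the last is April 28.
1 September 2029 is a Saturday, so Mondays fall on 3, 10, 17, 24; the last is September 24.
At the standard offset (UTC−01:15), 06:45 UTC − 1h15m = 05:30 Solek Zone standard time.
The standard-time date in Solek Zone, April 5, 2029, does not fall between 28 April and 24 September, so daylight saving is not in effect and Solek Zone is at UTC−01:15.
06:45 UTC − 1h15m = 05:30 local.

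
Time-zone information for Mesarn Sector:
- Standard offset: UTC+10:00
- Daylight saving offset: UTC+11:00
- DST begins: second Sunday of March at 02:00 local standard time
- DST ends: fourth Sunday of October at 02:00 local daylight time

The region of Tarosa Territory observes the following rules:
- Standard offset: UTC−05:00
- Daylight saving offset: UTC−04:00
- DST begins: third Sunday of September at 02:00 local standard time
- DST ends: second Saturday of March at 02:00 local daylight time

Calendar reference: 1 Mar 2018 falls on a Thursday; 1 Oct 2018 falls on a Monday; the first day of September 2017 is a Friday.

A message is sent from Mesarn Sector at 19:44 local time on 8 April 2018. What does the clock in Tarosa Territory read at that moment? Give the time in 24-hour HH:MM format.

1 March 2018 is a Thursday, so the first Sunday is March 4 and the second is March 11.
1 October 2018 is a Monday, so the first Sunday is October 7 and the fourth is October 28.
Daylight saving runs 11 March – 28 October; 8 April 2018 is inside that window, so Mesarn Sector is at UTC+11:00.
19:44 Mesarn Sector − 11h = 08:44 UTC.
1 September 2017 is a Friday, so the first Sunday is September 3 and the third is September 17.
1 March 2018 is a Thursday, so the first Saturday is March 3 and the second is March 10.
At the standard offset (UTC−05:00), 08:44 UTC − 5h = 03:44 Tarosa Territory standard time.
Daylight saving runs 17 September 2017 – 10 March 2018; the standard-time date in Tarosa Territory, 8 April 2018, is outside that window, so Tarosa Territory is on standard time at UTC−05:00.
08:44 UTC − 5h = 03:44 Tarosa Territory.

03:44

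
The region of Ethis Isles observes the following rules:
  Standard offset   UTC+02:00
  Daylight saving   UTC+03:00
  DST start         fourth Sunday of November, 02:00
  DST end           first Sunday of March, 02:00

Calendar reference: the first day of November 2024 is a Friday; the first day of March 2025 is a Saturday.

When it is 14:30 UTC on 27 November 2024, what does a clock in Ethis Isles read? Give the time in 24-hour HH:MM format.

17:30

1 November 2024 is a Friday, so the first Sunday is November 3 and the fourth is November 24.
1 March 2025 is a Saturday, so the first Sunday is March 2.
At the standard offset (UTC+02:00), 14:30 UTC + 2h = 16:30 Ethis Isles standard time.
The standard-time date in Ethis Isles, 27 November 2024, falls between 24 November 2024 and 2 March 2025, so daylight saving is in effect and Ethis Isles is at UTC+03:00.
14:30 UTC + 3h = 17:30 local.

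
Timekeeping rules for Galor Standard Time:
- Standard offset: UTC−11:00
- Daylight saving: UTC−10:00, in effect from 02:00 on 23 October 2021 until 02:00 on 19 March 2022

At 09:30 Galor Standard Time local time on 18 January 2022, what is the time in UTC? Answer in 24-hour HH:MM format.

18 January 2022 falls between 23 October 2021 and 19 March 2022, so daylight saving is in effect and Galor Standard Time is at UTC−10:00.
09:30 local + 10h = 19:30 UTC.

19:30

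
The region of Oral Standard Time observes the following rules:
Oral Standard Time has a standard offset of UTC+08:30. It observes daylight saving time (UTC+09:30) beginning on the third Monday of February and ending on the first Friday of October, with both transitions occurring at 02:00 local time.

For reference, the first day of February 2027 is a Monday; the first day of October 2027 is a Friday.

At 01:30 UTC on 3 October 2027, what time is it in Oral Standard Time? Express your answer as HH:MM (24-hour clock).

1 February 2027 is a Monday, so the first Monday is February 1 and the third is February 15.
1 October 2027 is a Friday, so the first Friday is October 1.
At the standard offset (UTC+08:30), 01:30 UTC + 8h30m = 10:00 Oral Standard Time standard time.
Daylight saving runs 15 February – 1 October; the standard-time date in Oral Standard Time, 3 October 2027, is outside that window, so Oral Standard Time is on standard time at UTC+08:30.
01:30 UTC + 8h30m = 10:00 local.

10:00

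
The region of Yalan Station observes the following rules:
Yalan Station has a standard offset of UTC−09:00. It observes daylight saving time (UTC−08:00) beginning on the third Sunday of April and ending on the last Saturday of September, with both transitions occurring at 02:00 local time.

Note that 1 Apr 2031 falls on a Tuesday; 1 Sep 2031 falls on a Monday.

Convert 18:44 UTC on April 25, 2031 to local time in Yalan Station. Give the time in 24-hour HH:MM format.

1 April 2031 is a Tuesday, so the first Sunday is April 6 and the third is April 20.
1 September 2031 is a Monday, so Saturdays fall on 6, 13, 20, 27; the last is September 27.
At the standard offset (UTC−09:00), 18:44 UTC − 9h = 09:44 Yalan Station standard time.
The standard-time date in Yalan Station, April 25, 2031, falls between 20 April and 27 September, so daylight saving is in effect and Yalan Station is at UTC−08:00.
18:44 UTC − 8h = 10:44 local.

10:44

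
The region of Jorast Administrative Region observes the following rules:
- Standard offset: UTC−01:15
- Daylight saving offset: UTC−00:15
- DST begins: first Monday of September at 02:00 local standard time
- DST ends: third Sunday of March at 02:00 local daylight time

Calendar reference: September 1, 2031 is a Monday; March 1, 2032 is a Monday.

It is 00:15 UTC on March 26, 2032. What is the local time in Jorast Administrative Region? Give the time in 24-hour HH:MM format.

1 September 2031 is a Monday, so the first Monday is September 1.
1 March 2032 is a Monday, so the first Sunday is March 7 and the third is March 21.
At the standard offset (UTC−01:15), 00:15 UTC − 1h15m = 23:00 Jorast Administrative Region standard time (rolling into the previous day, 25 March 2032).
Daylight saving runs 1 September 2031 – 21 March 2032; the standard-time date in Jorast Administrative Region, March 25, 2032, is outside that window, so Jorast Administrative Region is on standard time at UTC−01:15.
00:15 UTC − 1h15m = 23:00 local (rolling into the previous day, 25 March 2032).

23:00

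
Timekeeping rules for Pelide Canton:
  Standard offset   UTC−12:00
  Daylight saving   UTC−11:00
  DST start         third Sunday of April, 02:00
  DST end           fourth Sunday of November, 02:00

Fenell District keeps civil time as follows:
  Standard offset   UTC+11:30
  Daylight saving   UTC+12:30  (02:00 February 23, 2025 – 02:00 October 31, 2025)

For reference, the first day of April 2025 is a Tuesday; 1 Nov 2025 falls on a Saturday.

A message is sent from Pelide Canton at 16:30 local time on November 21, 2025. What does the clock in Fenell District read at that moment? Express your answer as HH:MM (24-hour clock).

1 April 2025 is a Tuesday, so the first Sunday is April 6 and the third is April 20.
1 November 2025 is a Saturday, so the first Sunday is November 2 and the fourth is November 23.
November 21, 2025 falls between 20 April and 23 November, so daylight saving is in effect and Pelide Canton is at UTC−11:00.
16:30 Pelide Canton + 11h = 03:30 UTC (rolling into the next day, 22 November 2025).
At the standard offset (UTC+11:30), 03:30 UTC + 11h30m = 15:00 Fenell District standard time.
The standard-time date in Fenell District, November 22, 2025, is outside the daylight-saving period (23 February – 31 October), so Fenell District is on standard time, UTC+11:30.
03:30 UTC + 11h30m = 15:00 Fenell District.

15:00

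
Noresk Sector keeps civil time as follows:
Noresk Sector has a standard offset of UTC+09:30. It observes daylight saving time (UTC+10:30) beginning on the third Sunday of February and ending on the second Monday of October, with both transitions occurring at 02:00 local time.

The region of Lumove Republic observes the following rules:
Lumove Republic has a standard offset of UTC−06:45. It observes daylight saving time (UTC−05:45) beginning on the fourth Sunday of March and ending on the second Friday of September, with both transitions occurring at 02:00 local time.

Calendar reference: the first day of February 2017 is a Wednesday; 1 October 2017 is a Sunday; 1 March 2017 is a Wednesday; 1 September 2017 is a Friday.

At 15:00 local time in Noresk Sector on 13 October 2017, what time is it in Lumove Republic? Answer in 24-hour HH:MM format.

1 February 2017 is a Wednesday, so the first Sunday is February 5 and the third is February 19.
1 October 2017 is a Sunday, so the first Monday is October 2 and the second is October 9.
13 October 2017 is outside the daylight-saving period (19 February – 9 October), so Noresk Sector is on standard time, UTC+09:30.
15:00 Noresk Sector − 9h30m = 05:30 UTC.
1 March 2017 is a Wednesday, so the first Sunday is March 5 and the fourth is March 26.
1 September 2017 is a Friday, so the first Friday is September 1 and the second is September 8.
At the standard offset (UTC−06:45), 05:30 UTC − 6h45m = 22:45 Lumove Republic standard time (rolling into the previous day, 12 October 2017).
The standard-time date in Lumove Republic, 12 October 2017, is outside the daylight-saving period (26 March – 8 September), so Lumove Republic is on standard time, UTC−06:45.
05:30 UTC − 6h45m = 22:45 Lumove Republic (rolling into the previous day, 12 October 2017).

22:45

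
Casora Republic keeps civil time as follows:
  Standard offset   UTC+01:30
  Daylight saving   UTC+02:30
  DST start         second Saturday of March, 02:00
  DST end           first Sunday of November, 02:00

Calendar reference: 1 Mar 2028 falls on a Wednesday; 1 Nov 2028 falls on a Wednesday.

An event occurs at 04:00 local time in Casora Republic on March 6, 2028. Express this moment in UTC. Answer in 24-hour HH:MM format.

02:30

1 March 2028 is a Wednesday, so the first Saturday is March 4 and the second is March 11.
1 November 2028 is a Wednesday, so the first Sunday is November 5.
Daylight saving runs 11 March – 5 November; March 6, 2028 is outside that window, so Casora Republic is on standard time at UTC+01:30.
04:00 local − 1h30m = 02:30 UTC.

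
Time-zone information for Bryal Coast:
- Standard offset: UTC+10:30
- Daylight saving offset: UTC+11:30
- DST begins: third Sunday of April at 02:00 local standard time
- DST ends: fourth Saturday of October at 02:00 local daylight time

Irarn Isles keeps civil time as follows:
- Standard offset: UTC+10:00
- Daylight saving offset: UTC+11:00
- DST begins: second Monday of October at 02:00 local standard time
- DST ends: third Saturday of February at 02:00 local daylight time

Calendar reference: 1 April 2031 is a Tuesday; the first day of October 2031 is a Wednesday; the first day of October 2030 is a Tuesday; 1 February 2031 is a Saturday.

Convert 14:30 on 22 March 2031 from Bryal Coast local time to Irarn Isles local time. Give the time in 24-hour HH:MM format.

1 April 2031 is a Tuesday, so the first Sunday is April 6 and the third is April 20.
1 October 2031 is a Wednesday, so the first Saturday is October 4 and the fourth is October 25.
22 March 2031 is outside the daylight-saving period (20 April – 25 October), so Bryal Coast is on standard time, UTC+10:30.
14:30 Bryal Coast − 10h30m = 04:00 UTC.
1 October 2030 is a Tuesday, so the first Monday is October 7 and the second is October 14.
1 February 2031 is a Saturday, so the first Saturday is February 1 and the third is February 15.
At the standard offset (UTC+10:00), 04:00 UTC + 10h = 14:00 Irarn Isles standard time.
The standard-time date in Irarn Isles, 22 March 2031, does not fall between 14 October 2030 and 15 February 2031, so daylight saving is not in effect and Irarn Isles is at UTC+10:00.
04:00 UTC + 10h = 14:00 Irarn Isles.

14:00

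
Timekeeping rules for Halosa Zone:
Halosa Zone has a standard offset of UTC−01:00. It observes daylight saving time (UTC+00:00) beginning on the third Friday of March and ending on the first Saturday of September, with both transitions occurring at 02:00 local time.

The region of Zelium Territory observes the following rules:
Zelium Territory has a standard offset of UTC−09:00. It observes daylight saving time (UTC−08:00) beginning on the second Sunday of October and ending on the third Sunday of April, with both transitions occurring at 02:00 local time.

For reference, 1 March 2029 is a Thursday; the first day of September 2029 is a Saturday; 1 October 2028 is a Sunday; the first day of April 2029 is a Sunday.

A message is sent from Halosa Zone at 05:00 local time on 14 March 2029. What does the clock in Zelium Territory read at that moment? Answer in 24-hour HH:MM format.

22:00

1 March 2029 is a Thursday, so the first Friday is March 2 and the third is March 16.
1 September 2029 is a Saturday, so the first Saturday is September 1.
14 March 2029 does not fall between 16 March and 1 September, so daylight saving is not in effect and Halosa Zone is at UTC−01:00.
05:00 Halosa Zone + 1h = 06:00 UTC.
1 October 2028 is a Sunday, so the first Sunday is October 1 and the second is October 8.
1 April 2029 is a Sunday, so the first Sunday is April 1 and the third is April 15.
At the standard offset (UTC−09:00), 06:00 UTC − 9h = 21:00 Zelium Territory standard time (rolling into the previous day, 13 March 2029).
The standard-time date in Zelium Territory, 13 March 2029, falls between 8 October 2028 and 15 April 2029, so daylight saving is in effect and Zelium Territory is at UTC−08:00.
06:00 UTC − 8h = 22:00 Zelium Territory (rolling into the previous day, 13 March 2029).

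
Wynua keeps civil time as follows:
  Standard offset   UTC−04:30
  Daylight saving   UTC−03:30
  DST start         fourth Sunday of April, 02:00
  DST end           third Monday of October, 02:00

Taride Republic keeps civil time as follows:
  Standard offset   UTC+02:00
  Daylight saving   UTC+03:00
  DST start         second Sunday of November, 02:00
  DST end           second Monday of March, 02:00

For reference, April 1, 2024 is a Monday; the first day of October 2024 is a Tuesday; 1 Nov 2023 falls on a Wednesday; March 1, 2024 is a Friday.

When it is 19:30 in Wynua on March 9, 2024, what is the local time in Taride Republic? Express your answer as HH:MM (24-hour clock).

1 April 2024 is a Monday, so the first Sunday is April 7 and the fourth is April 28.
1 October 2024 is a Tuesday, so the first Monday is October 7 and the third is October 21.
March 9, 2024 does not fall between 28 April and 21 October, so daylight saving is not in effect and Wynua is at UTC−04:30.
19:30 Wynua + 4h30m = 00:00 UTC (rolling into the next day, 10 March 2024).
1 November 2023 is a Wednesday, so the first Sunday is November 5 and the second is November 12.
1 March 2024 is a Friday, so the first Monday is March 4 and the second is March 11.
At the standard offset (UTC+02:00), 00:00 UTC + 2h = 02:00 Taride Republic standard time.
The standard-time date in Taride Republic, March 10, 2024, falls between 12 November 2023 and 11 March 2024, so daylight saving is in effect and Taride Republic is at UTC+03:00.
00:00 UTC + 3h = 03:00 Taride Republic.

03:00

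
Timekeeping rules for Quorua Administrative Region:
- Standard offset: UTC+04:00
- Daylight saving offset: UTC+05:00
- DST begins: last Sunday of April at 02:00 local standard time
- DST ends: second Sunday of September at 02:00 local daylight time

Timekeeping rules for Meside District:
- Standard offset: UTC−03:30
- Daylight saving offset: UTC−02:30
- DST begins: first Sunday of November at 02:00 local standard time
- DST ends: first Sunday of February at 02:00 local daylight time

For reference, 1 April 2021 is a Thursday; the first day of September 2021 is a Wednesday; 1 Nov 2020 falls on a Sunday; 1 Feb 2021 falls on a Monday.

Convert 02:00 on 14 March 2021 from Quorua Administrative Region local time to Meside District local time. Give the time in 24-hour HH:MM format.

1 April 2021 is a Thursday, so Sundays fall on 4, 11, 18, 25; the last is April 25.
1 September 2021 is a Wednesday, so the first Sunday is September 5 and the second is September 12.
Daylight saving runs 25 April – 12 September; 14 March 2021 is outside that window, so Quorua Administrative Region is on standard time at UTC+04:00.
02:00 Quorua Administrative Region − 4h = 22:00 UTC (rolling into the previous day, 13 March 2021).
1 November 2020 is a Sunday, so the first Sunday is November 1.
1 February 2021 is a Monday, so the first Sunday is February 7.
At the standard offset (UTC−03:30), 22:00 UTC − 3h30m = 18:30 Meside District standard time.
The standard-time date in Meside District, 13 March 2021, is outside the daylight-saving period (1 November 2020 – 7 February 2021), so Meside District is on standard time, UTC−03:30.
22:00 UTC − 3h30m = 18:30 Meside District.

18:30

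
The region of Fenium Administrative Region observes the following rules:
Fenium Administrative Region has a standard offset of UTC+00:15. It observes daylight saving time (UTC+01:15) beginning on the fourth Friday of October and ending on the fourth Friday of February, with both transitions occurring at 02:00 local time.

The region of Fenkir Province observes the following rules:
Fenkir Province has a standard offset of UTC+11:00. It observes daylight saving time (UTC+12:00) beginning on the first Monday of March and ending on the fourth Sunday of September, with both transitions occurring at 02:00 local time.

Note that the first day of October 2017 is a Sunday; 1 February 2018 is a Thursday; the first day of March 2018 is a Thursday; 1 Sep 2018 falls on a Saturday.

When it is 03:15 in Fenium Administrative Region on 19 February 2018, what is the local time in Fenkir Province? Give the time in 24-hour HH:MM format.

1 October 2017 is a Sunday, so the first Friday is October 6 and the fourth is October 27.
1 February 2018 is a Thursday, so the first Friday is February 2 and the fourth is February 23.
19 February 2018 falls between 27 October 2017 and 23 February 2018, so daylight saving is in effect and Fenium Administrative Region is at UTC+01:15.
03:15 Fenium Administrative Region − 1h15m = 02:00 UTC.
1 March 2018 is a Thursday, so the first Monday is March 5.
1 September 2018 is a Saturday, so the first Sunday is September 2 and the fourth is September 23.
At the standard offset (UTC+11:00), 02:00 UTC + 11h = 13:00 Fenkir Province standard time.
The standard-time date in Fenkir Province, 19 February 2018, is outside the daylight-saving period (5 March – 23 September), so Fenkir Province is on standard time, UTC+11:00.
02:00 UTC + 11h = 13:00 Fenkir Province.

13:00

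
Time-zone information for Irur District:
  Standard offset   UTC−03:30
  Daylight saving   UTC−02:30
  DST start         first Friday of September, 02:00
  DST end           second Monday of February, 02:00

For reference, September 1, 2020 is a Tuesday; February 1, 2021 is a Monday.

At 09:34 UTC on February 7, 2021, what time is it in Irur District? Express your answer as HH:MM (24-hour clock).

1 September 2020 is a Tuesday, so the first Friday is September 4.
1 February 2021 is a Monday, so the first Monday is February 1 and the second is February 8.
At the standard offset (UTC−03:30), 09:34 UTC − 3h30m = 06:04 Irur District standard time.
Daylight saving runs 4 September 2020 – 8 February 2021; the standard-time date in Irur District, February 7, 2021, is inside that window, so Irur District is at UTC−02:30.
09:34 UTC − 2h30m = 07:04 local.

07:04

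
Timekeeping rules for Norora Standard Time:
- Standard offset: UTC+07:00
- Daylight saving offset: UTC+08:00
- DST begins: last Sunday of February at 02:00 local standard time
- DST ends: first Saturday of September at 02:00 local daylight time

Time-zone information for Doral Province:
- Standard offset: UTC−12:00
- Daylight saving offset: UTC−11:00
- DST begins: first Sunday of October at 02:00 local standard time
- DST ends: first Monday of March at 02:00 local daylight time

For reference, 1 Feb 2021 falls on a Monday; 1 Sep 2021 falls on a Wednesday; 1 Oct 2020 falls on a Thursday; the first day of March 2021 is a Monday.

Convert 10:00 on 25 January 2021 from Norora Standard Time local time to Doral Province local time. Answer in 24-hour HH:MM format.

1 February 2021 is a Monday, so Sundays fall on 7, 14, 21, 28; the last is February 28.
1 September 2021 is a Wednesday, so the first Saturday is September 4.
25 January 2021 does not fall between 28 February and 4 September, so daylight saving is not in effect and Norora Standard Time is at UTC+07:00.
10:00 Norora Standard Time − 7h = 03:00 UTC.
1 October 2020 is a Thursday, so the first Sunday is October 4.
1 March 2021 is a Monday, so the first Monday is March 1.
At the standard offset (UTC−12:00), 03:00 UTC − 12h = 15:00 Doral Province standard time (rolling into the previous day, 24 January 2021).
The standard-time date in Doral Province, 24 January 2021, falls between 4 October 2020 and 1 March 2021, so daylight saving is in effect and Doral Province is at UTC−11:00.
03:00 UTC − 11h = 16:00 Doral Province (rolling into the previous day, 24 January 2021).

16:00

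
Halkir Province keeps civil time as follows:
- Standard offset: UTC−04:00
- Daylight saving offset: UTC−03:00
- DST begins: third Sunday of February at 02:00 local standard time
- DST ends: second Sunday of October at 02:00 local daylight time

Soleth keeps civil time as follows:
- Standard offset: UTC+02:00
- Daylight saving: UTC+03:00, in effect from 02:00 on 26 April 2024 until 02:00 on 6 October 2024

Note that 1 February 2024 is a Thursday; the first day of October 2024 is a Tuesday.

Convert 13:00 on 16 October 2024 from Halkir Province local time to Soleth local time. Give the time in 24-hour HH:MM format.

19:00

1 February 2024 is a Thursday, so the first Sunday is February 4 and the third is February 18.
1 October 2024 is a Tuesday, so the first Sunday is October 6 and the second is October 13.
16 October 2024 is outside the daylight-saving period (18 February – 13 October), so Halkir Province is on standard time, UTC−04:00.
13:00 Halkir Province + 4h = 17:00 UTC.
At the standard offset (UTC+02:00), 17:00 UTC + 2h = 19:00 Soleth standard time.
Daylight saving runs 26 April – 6 October; the standard-time date in Soleth, 16 October 2024, is outside that window, so Soleth is on standard time at UTC+02:00.
17:00 UTC + 2h = 19:00 Soleth.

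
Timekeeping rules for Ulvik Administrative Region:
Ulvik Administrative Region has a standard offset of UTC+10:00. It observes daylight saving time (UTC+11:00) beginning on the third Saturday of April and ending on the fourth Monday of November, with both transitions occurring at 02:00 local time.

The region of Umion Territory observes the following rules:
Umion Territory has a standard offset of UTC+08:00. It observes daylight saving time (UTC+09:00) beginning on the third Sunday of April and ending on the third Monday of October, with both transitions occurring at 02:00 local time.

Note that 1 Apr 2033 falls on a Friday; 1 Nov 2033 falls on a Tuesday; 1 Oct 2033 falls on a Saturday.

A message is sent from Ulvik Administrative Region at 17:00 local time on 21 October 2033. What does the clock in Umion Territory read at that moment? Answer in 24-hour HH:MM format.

1 April 2033 is a Friday, so the first Saturday is April 2 and the third is April 16.
1 November 2033 is a Tuesday, so the first Monday is November 7 and the fourth is November 28.
Daylight saving runs 16 April – 28 November; 21 October 2033 is inside that window, so Ulvik Administrative Region is at UTC+11:00.
17:00 Ulvik Administrative Region − 11h = 06:00 UTC.
1 April 2033 is a Friday, so the first Sunday is April 3 and the third is April 17.
1 October 2033 is a Saturday, so the first Monday is October 3 and the third is October 17.
At the standard offset (UTC+08:00), 06:00 UTC + 8h = 14:00 Umion Territory standard time.
Daylight saving runs 17 April – 17 October; the standard-time date in Umion Territory, 21 October 2033, is outside that window, so Umion Territory is on standard time at UTC+08:00.
06:00 UTC + 8h = 14:00 Umion Territory.

14:00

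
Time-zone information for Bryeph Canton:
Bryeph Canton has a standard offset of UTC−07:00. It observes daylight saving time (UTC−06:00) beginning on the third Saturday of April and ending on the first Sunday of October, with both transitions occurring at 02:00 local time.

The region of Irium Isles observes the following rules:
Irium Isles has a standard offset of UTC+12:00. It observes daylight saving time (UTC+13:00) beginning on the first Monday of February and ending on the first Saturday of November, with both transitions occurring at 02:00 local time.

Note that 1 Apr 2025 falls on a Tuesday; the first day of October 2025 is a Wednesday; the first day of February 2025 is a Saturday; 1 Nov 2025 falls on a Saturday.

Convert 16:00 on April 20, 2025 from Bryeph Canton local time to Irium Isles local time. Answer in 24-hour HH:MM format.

11:00

1 April 2025 is a Tuesday, so the first Saturday is April 5 and the third is April 19.
1 October 2025 is a Wednesday, so the first Sunday is October 5.
April 20, 2025 falls between 19 April and 5 October, so daylight saving is in effect and Bryeph Canton is at UTC−06:00.
16:00 Bryeph Canton + 6h = 22:00 UTC.
1 February 2025 is a Saturday, so the first Monday is February 3.
1 November 2025 is a Saturday, so the first Saturday is November 1.
At the standard offset (UTC+12:00), 22:00 UTC + 12h = 10:00 Irium Isles standard time (rolling into the next day, 21 April 2025).
Daylight saving runs 3 February – 1 November; the standard-time date in Irium Isles, April 21, 2025, is inside that window, so Irium Isles is at UTC+13:00.
22:00 UTC + 13h = 11:00 Irium Isles (rolling into the next day, 21 April 2025).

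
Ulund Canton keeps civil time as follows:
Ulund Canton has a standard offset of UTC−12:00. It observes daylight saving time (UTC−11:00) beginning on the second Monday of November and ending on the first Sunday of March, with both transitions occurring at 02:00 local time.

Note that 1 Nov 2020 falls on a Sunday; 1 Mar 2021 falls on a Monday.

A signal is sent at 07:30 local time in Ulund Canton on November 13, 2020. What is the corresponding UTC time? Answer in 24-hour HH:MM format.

18:30

1 November 2020 is a Sunday, so the first Monday is November 2 and the second is November 9.
1 March 2021 is a Monday, so the first Sunday is March 7.
November 13, 2020 lies within the daylight-saving period (9 November 2020 – 7 March 2021), so Ulund Canton is on daylight time, UTC−11:00.
07:30 local + 11h = 18:30 UTC.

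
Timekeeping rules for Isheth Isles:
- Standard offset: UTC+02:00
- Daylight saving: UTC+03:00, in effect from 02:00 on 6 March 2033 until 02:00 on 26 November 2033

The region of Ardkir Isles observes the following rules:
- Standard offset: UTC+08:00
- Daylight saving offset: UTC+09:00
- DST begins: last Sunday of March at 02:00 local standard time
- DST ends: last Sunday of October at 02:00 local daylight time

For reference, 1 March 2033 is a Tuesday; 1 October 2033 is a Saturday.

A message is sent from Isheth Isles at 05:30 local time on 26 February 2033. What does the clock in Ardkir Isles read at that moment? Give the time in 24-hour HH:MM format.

26 February 2033 does not fall between 6 March and 26 November, so daylight saving is not in effect and Isheth Isles is at UTC+02:00.
05:30 Isheth Isles − 2h = 03:30 UTC.
1 March 2033 is a Tuesday, so Sundays fall on 6, 13, 20, 27; the last is March 27.
1 October 2033 is a Saturday, so Sundays fall on 2, 9, 16, 23, 30; the last is October 30.
At the standard offset (UTC+08:00), 03:30 UTC + 8h = 11:30 Ardkir Isles standard time.
The standard-time date in Ardkir Isles, 26 February 2033, is outside the daylight-saving period (27 March – 30 October), so Ardkir Isles is on standard time, UTC+08:00.
03:30 UTC + 8h = 11:30 Ardkir Isles.

11:30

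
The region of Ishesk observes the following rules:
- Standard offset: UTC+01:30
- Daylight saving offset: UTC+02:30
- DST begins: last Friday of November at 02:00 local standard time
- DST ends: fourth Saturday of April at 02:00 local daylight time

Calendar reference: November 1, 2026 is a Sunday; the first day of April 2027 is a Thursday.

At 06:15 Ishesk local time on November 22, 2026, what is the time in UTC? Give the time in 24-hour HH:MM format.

04:45

1 November 2026 is a Sunday, so Fridays fall on 6, 13, 20, 27; the last is November 27.
1 April 2027 is a Thursday, so the first Saturday is April 3 and the fourth is April 24.
November 22, 2026 is outside the daylight-saving period (27 November 2026 – 24 April 2027), so Ishesk is on standard time, UTC+01:30.
06:15 local − 1h30m = 04:45 UTC.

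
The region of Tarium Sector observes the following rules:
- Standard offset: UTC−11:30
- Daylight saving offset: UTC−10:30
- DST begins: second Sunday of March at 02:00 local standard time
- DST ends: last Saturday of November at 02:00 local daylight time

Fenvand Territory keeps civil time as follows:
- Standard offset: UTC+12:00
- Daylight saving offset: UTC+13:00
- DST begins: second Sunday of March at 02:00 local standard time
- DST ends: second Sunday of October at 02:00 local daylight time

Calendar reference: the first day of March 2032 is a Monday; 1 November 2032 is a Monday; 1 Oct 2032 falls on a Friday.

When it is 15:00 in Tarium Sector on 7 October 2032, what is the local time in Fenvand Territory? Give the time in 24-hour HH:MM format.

14:30

1 March 2032 is a Monday, so the first Sunday is March 7 and the second is March 14.
1 November 2032 is a Monday, so Saturdays fall on 6, 13, 20, 27; the last is November 27.
Daylight saving runs 14 March – 27 November; 7 October 2032 is inside that window, so Tarium Sector is at UTC−10:30.
15:00 Tarium Sector + 10h30m = 01:30 UTC (rolling into the next day, 8 October 2032).
1 March 2032 is a Monday, so the first Sunday is March 7 and the second is March 14.
1 October 2032 is a Friday, so the first Sunday is October 3 and the second is October 10.
At the standard offset (UTC+12:00), 01:30 UTC + 12h = 13:30 Fenvand Territory standard time.
Daylight saving runs 14 March – 10 October; the standard-time date in Fenvand Territory, 8 October 2032, is inside that window, so Fenvand Territory is at UTC+13:00.
01:30 UTC + 13h = 14:30 Fenvand Territory.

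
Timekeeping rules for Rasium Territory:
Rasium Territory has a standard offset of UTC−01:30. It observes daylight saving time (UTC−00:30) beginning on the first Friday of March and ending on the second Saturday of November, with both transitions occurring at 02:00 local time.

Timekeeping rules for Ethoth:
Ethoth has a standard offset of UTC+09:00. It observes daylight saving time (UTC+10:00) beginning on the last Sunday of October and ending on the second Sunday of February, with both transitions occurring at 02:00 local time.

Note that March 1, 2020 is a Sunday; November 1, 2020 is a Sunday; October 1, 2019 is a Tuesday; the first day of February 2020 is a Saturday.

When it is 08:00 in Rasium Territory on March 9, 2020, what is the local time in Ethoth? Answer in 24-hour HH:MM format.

1 March 2020 is a Sunday, so the first Friday is March 6.
1 November 2020 is a Sunday, so the first Saturday is November 7 and the second is November 14.
Daylight saving runs 6 March – 14 November; March 9, 2020 is inside that window, so Rasium Territory is at UTC−00:30.
08:00 Rasium Territory + 0h30m = 08:30 UTC.
1 October 2019 is a Tuesday, so Sundays fall on 6, 13, 20, 27; the last is October 27.
1 February 2020 is a Saturday, so the first Sunday is February 2 and the second is February 9.
At the standard offset (UTC+09:00), 08:30 UTC + 9h = 17:30 Ethoth standard time.
The standard-time date in Ethoth, March 9, 2020, is outside the daylight-saving period (27 October 2019 – 9 February 2020), so Ethoth is on standard time, UTC+09:00.
08:30 UTC + 9h = 17:30 Ethoth.

17:30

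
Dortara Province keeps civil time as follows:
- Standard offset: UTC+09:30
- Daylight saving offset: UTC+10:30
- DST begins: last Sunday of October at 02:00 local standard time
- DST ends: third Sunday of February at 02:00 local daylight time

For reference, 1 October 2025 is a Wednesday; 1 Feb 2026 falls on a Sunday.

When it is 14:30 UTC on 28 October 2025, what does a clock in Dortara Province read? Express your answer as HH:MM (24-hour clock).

01:00

1 October 2025 is a Wednesday, so Sundays fall on 5, 12, 19, 26; the last is October 26.
1 February 2026 is a Sunday, so the first Sunday is February 1 and the third is February 15.
At the standard offset (UTC+09:30), 14:30 UTC + 9h30m = 00:00 Dortara Province standard time (rolling into the next day, 29 October 2025).
The standard-time date in Dortara Province, 29 October 2025, falls between 26 October 2025 and 15 February 2026, so daylight saving is in effect and Dortara Province is at UTC+10:30.
14:30 UTC + 10h30m = 01:00 local (rolling into the next day, 29 October 2025).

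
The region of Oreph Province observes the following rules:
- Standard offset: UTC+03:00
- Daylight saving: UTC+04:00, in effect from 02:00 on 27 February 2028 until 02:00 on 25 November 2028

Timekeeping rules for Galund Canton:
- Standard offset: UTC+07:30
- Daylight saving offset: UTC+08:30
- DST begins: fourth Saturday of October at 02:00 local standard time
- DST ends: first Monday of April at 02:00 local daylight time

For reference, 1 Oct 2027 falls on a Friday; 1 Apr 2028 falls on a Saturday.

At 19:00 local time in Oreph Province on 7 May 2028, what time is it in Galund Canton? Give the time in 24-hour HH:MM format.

22:30

7 May 2028 falls between 27 February and 25 November, so daylight saving is in effect and Oreph Province is at UTC+04:00.
19:00 Oreph Province − 4h = 15:00 UTC.
1 October 2027 is a Friday, so the first Saturday is October 2 and the fourth is October 23.
1 April 2028 is a Saturday, so the first Monday is April 3.
At the standard offset (UTC+07:30), 15:00 UTC + 7h30m = 22:30 Galund Canton standard time.
Daylight saving runs 23 October 2027 – 3 April 2028; the standard-time date in Galund Canton, 7 May 2028, is outside that window, so Galund Canton is on standard time at UTC+07:30.
15:00 UTC + 7h30m = 22:30 Galund Canton.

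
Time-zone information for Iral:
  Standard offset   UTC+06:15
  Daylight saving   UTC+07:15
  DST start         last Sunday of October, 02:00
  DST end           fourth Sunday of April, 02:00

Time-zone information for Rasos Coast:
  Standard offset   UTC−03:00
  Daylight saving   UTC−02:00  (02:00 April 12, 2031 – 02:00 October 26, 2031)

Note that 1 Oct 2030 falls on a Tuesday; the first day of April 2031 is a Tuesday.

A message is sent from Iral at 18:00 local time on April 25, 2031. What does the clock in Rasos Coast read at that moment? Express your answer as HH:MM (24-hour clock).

1 October 2030 is a Tuesday, so Sundays fall on 6, 13, 20, 27; the last is October 27.
1 April 2031 is a Tuesday, so the first Sunday is April 6 and the fourth is April 27.
April 25, 2031 lies within the daylight-saving period (27 October 2030 – 27 April 2031), so Iral is on daylight time, UTC+07:15.
18:00 Iral − 7h15m = 10:45 UTC.
At the standard offset (UTC−03:00), 10:45 UTC − 3h = 07:45 Rasos Coast standard time.
The standard-time date in Rasos Coast, April 25, 2031, lies within the daylight-saving period (12 April – 26 October), so Rasos Coast is on daylight time, UTC−02:00.
10:45 UTC − 2h = 08:45 Rasos Coast.

08:45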